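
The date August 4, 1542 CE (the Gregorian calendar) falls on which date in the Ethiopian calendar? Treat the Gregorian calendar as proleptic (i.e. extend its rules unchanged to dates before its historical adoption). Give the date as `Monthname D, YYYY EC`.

Julian Day Number of the source date = 2284479.
Converting JDN 2284479 to the Ethiopian calendar gives 1 Nehase 1534 EC.

Nehase 1, 1534 EC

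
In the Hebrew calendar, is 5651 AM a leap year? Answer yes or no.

yes

Hebrew year 5651 is year 8 of its 19-year Metonic cycle; leap years are at positions 3, 6, 8, 11, 14, 17, 19, so it is a leap year (13 months).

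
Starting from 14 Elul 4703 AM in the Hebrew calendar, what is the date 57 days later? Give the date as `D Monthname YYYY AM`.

The starting date is JDN 2065719; 2065719 + 57 = 2065776.
JDN 2065776 corresponds to 12 Cheshvan 4704 AM.

12 Cheshvan 4704 AM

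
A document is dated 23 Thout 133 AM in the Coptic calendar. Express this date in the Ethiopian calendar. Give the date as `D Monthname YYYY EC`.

Both dates share Julian Day Number 1873265; in the Ethiopian calendar that is 23 Meskerem 409 EC.

23 Meskerem 409 EC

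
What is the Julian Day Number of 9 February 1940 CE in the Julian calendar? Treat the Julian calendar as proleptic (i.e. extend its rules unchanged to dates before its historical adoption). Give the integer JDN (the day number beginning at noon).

2429682

Equivalently 22 February 1940 (Gregorian).
JDN 2451545 is 1 January 2000 CE (Gregorian); the target day is −21863 days from there, so JDN = 2429682.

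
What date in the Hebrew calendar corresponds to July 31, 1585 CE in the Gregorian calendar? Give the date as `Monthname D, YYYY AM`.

Both dates share Julian Day Number 2300181; in the Hebrew calendar that is 5 Av 5345 AM.

Av 5, 5345 AM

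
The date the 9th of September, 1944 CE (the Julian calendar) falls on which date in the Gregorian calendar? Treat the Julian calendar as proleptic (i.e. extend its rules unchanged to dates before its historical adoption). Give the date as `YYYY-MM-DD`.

For dates in this range the Gregorian date is 13 days ahead of the Julian.
9 September 1944 Julian + 13 days → 22 September 1944 Gregorian.

1944-09-22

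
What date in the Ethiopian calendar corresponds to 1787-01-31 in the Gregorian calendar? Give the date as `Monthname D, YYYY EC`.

Tir 25, 1779 EC

Both dates share Julian Day Number 2373779; in the Ethiopian calendar that is 25 Tir 1779 EC.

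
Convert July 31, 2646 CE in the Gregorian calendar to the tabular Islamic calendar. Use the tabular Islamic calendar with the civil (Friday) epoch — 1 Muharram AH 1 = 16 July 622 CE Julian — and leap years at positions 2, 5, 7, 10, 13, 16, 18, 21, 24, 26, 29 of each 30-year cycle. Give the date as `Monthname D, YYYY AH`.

Safar 25, 2087 AH

Both dates share Julian Day Number 2687703; in the tabular Islamic calendar that is 25 Safar 2087 AH.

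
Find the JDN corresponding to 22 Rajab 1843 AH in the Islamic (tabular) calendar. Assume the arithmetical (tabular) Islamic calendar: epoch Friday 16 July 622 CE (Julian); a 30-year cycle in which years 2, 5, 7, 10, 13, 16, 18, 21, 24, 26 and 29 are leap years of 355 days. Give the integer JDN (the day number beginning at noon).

2601381

In the Gregorian calendar the same day is 28 March 2410.
JDN 2400001 is 17 November 1858 CE (Gregorian), MJD 0; the target day is +201380 days from there, so JDN = 2601381.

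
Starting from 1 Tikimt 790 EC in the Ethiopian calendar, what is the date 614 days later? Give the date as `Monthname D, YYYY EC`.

Sene 10, 791 EC

Counting 614 days forward from JDN 2012433 reaches JDN 2013047, which is Sene 10, 791 EC.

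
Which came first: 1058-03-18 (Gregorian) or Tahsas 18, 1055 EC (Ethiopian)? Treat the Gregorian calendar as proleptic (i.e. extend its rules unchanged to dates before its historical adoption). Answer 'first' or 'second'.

first

First date → JDN 2107563; second date → JDN 2109301.
JDN 2107563 < JDN 2109301, so the first date is earlier.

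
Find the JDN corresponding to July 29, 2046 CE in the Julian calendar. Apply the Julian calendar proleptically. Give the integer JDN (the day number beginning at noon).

In the Gregorian calendar the same day is 11 August 2046.
JDN 2451545 is 1 January 2000 CE (Gregorian); the target day is +17024 days from there, so JDN = 2468569.

2468569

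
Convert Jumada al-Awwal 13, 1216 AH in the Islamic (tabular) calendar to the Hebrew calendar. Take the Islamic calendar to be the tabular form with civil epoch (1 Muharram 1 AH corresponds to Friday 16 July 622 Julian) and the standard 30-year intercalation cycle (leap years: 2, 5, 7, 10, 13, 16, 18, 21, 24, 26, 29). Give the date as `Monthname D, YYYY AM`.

Julian Day Number of the source date = 2379125.
Converting JDN 2379125 to the Hebrew calendar gives 14 Tishrei 5562 AM.

Tishrei 14, 5562 AM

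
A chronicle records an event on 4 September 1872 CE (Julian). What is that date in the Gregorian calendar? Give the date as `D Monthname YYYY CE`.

16 September 1872 CE

At this point the Julian calendar is 12 days behind the Gregorian.
4 September 1872 Julian + 12 days → 16 September 1872 Gregorian.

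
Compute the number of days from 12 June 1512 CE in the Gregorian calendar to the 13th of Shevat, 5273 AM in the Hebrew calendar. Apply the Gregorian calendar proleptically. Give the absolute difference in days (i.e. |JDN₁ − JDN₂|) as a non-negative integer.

232

JDN of the first date = 2273469.
JDN of the second date = 2273701.
|2273701 − 2273469| = 232.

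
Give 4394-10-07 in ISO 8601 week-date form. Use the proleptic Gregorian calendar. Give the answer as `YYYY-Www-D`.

The weekday is Friday (ISO weekday 5).
That Friday belongs to ISO week 40 of ISO year 4394.

4394-W40-5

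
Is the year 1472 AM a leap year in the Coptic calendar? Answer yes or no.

no

1472 mod 4 = 0; in the Coptic calendar a year is leap when year mod 4 = 3, so it is a common year.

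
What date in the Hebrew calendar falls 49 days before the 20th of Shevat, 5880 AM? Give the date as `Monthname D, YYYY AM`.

Kislev 30, 5880 AM

Counting 49 days back from JDN 2495423 reaches JDN 2495374, which is Kislev 30, 5880 AM.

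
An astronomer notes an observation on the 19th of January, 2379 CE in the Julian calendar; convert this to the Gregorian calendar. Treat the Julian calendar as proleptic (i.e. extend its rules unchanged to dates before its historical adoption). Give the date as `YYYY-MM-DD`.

At this point the Julian calendar is 16 days behind the Gregorian.
19 January 2379 Julian + 16 days → 4 February 2379 Gregorian.

2379-02-04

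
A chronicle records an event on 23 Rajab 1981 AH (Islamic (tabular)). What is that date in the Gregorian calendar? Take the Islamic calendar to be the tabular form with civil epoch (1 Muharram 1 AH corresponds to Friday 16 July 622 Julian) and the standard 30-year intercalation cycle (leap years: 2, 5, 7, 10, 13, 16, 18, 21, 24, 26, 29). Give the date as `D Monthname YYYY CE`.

18 February 2544 CE

Both dates share Julian Day Number 2650285; in the Gregorian calendar that is 18 February 2544 CE.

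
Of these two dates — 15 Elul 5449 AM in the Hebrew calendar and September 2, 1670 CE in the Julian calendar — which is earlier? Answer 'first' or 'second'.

second

First date → JDN 2338198; second date → JDN 2331270.
JDN 2331270 < JDN 2338198, so the second date is earlier.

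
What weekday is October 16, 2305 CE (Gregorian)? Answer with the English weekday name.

Monday

2563232 ≡ 0 (mod 7); counting from Monday = 0 gives Monday.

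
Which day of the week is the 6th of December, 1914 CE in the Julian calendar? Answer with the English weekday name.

Equivalently 19 December 1914 Gregorian, JDN 2420486.
JDN 2420486 mod 7 = 5, and JDN 0 was a Monday, so this is a Saturday.

Saturday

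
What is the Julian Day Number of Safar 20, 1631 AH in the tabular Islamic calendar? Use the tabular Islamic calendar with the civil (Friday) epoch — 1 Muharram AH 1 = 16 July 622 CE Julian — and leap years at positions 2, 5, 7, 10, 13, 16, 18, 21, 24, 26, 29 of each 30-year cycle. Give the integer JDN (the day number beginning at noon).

Equivalently 23 February 2204 (Gregorian).
JDN 2400001 is 17 November 1858 CE (Gregorian), MJD 0; the target day is +126106 days from there, so JDN = 2526107.

2526107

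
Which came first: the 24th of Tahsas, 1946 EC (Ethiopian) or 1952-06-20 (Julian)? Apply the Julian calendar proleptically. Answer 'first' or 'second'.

Converting both to JDN: 2434745 vs 2434197; the smaller is the second.

second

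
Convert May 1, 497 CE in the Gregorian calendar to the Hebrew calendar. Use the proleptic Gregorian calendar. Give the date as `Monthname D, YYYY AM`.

Both dates share Julian Day Number 1902707; in the Hebrew calendar that is 12 Iyar 4257 AM.

Iyar 12, 4257 AM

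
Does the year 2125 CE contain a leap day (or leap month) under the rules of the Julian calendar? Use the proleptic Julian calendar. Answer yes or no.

no

2125 mod 4 = 1, so it is a common year in the Julian calendar.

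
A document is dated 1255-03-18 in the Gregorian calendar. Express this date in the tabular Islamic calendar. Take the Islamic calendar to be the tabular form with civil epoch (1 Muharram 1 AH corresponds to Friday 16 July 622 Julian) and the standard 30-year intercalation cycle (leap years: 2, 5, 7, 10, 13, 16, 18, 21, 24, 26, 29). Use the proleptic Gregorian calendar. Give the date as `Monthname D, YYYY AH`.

Muharram 30, 653 AH

Julian Day Number of the source date = 2179516.
Converting JDN 2179516 to the tabular Islamic calendar gives 30 Muharram 653 AH.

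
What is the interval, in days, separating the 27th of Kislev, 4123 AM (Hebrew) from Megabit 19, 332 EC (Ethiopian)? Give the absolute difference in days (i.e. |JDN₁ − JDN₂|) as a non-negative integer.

8296

JDN of the first date = 1853613.
JDN of the second date = 1845317.
|1845317 − 1853613| = 8296.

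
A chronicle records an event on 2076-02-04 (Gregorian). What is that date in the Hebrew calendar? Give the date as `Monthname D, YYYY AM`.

Shevat 30, 5836 AM

Julian Day Number of the source date = 2479338.
Converting JDN 2479338 to the Hebrew calendar gives 30 Shevat 5836 AM.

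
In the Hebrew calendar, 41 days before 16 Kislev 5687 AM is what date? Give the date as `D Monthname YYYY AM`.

4 Cheshvan 5687 AM

JDN of 16 Kislev 5687 AM = 2424842.
2424842 − 41 = 2424801.
JDN 2424801 in the Hebrew calendar is 4 Cheshvan 5687 AM.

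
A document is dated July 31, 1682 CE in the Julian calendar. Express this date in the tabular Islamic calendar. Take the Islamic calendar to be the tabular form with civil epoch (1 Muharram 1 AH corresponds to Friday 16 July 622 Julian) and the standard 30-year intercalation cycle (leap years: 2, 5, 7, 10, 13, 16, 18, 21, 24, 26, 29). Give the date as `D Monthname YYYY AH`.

6 Sha'ban 1093 AH

The source date corresponds to 10 August 1682 in the Gregorian calendar (JDN 2335620).
That day falls on 6 Sha'ban 1093 AH in the tabular Islamic calendar.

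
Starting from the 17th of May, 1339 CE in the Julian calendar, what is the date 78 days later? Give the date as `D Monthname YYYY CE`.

Counting 78 days forward from JDN 2210264 reaches JDN 2210342, which is 3 August 1339 CE.

3 August 1339 CE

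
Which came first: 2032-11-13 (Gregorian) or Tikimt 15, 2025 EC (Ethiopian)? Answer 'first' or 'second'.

The two dates have Julian Day Numbers 2463550 and 2463531 respectively.
Since 2463531 < 2463550, the second date comes first.

second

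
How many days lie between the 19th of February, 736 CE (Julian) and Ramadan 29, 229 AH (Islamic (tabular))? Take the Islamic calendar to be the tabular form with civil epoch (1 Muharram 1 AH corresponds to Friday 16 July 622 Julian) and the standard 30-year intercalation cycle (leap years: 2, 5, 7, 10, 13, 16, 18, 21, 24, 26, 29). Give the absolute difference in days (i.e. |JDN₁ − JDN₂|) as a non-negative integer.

39569

First date → JDN 1989931; second date → JDN 2029500.
The interval is |1989931 − 2029500| = 39569 days.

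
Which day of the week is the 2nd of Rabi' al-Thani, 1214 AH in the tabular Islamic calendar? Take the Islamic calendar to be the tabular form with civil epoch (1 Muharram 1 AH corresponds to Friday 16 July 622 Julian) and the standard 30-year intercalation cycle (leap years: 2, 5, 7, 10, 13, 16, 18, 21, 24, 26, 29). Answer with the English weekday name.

Tuesday

In the Gregorian calendar this is 3 September 1799 (JDN 2378377).
2378377 ≡ 1 (mod 7); counting from Monday = 0 gives Tuesday.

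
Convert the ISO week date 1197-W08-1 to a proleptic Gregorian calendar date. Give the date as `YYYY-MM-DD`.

ISO week 1 of 1197 is the week containing the first Thursday of 1197.
Week 8, day 1 (Monday) lands on 1197-02-17.

1197-02-17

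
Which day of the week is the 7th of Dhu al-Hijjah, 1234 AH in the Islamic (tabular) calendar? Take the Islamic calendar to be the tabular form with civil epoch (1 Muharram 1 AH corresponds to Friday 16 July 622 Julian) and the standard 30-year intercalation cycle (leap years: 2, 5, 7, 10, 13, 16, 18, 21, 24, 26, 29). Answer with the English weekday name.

Monday

Equivalently 27 September 1819 Gregorian, JDN 2385705.
Since JDN mod 7 = 0 (0 = Monday), the day is Monday.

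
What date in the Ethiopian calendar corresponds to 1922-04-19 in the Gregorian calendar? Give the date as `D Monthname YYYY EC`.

11 Miyazya 1914 EC

Julian Day Number of the source date = 2423164.
Converting JDN 2423164 to the Ethiopian calendar gives 11 Miyazya 1914 EC.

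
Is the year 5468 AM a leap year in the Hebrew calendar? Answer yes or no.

no

Hebrew year 5468 is year 15 of its 19-year Metonic cycle; leap years are at positions 3, 6, 8, 11, 14, 17, 19, so it is a common year (12 months).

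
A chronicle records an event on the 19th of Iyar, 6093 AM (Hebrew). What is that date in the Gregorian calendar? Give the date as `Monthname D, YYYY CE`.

Both dates share Julian Day Number 2573295; in the Gregorian calendar that is 5 May 2333 CE.

May 5, 2333 CE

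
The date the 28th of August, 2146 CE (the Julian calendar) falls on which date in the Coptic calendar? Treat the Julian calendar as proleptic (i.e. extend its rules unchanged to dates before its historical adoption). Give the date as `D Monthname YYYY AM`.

5 Pi Kogi Enavot 1862 AM

The source date corresponds to 11 September 2146 in the Gregorian calendar (JDN 2505124).
That day falls on 5 Pi Kogi Enavot 1862 AM in the Coptic calendar.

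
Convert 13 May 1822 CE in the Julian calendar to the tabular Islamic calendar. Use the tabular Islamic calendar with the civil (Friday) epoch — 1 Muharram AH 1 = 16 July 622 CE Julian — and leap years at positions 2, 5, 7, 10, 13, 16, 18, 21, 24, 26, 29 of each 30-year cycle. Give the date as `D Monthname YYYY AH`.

4 Ramadan 1237 AH

Both dates share Julian Day Number 2386676; in the tabular Islamic calendar that is 4 Ramadan 1237 AH.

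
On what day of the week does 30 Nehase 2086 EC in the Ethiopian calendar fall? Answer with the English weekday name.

Equivalently 5 September 2094 Gregorian, JDN 2486126.
Since JDN mod 7 = 6 (0 = Monday), the day is Sunday.

Sunday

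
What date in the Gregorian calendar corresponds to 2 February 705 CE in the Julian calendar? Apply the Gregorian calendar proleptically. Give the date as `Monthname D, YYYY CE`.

The Julian–Gregorian offset here is 4 days (Julian trailing).
2 February 705 Julian + 4 days → 6 February 705 Gregorian.

February 6, 705 CE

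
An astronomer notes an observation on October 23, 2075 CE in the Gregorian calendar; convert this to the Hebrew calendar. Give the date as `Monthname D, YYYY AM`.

Both dates share Julian Day Number 2479234; in the Hebrew calendar that is 14 Cheshvan 5836 AM.

Cheshvan 14, 5836 AM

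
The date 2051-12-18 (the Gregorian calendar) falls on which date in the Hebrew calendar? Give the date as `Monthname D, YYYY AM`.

Tevet 15, 5812 AM

Julian Day Number of the source date = 2470524.
Converting JDN 2470524 to the Hebrew calendar gives 15 Tevet 5812 AM.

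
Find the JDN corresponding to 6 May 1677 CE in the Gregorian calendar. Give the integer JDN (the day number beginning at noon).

JDN 2451545 is 1 January 2000 CE (Gregorian); the target day is −117847 days from there, so JDN = 2333698.

2333698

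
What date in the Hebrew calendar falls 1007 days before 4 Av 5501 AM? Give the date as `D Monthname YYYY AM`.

30 Tishrei 5499 AM

JDN of 4 Av 5501 AM = 2357145.
2357145 − 1007 = 2356138.
JDN 2356138 in the Hebrew calendar is 30 Tishrei 5499 AM.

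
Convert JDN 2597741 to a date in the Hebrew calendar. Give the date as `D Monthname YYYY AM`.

The Gregorian equivalent of JDN 2597741 is 9 April 2400.
In the Hebrew calendar that day is 13 Nisan 6160 AM.

13 Nisan 6160 AM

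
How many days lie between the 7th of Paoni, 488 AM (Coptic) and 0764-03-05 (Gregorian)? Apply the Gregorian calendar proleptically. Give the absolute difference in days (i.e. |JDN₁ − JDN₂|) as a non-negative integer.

3014

First date → JDN 2003183; second date → JDN 2000169.
The interval is |2003183 − 2000169| = 3014 days.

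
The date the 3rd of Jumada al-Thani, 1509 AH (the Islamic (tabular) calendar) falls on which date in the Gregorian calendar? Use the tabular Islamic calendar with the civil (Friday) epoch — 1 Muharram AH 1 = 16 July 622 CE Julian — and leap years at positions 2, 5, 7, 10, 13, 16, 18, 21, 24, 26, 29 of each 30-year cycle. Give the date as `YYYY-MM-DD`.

2086-01-19

Both dates share Julian Day Number 2482975; in the Gregorian calendar that is 19 January 2086 CE.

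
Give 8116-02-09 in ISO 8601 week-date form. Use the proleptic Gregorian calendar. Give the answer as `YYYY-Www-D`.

The weekday is Sunday (ISO weekday 7).
That Sunday belongs to ISO week 6 of ISO year 8116.

8116-W06-7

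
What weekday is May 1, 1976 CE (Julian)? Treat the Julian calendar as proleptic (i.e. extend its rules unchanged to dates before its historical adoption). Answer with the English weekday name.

This is JDN 2442913 (14 May 1976 Gregorian).
Since JDN mod 7 = 4 (0 = Monday), the day is Friday.

Friday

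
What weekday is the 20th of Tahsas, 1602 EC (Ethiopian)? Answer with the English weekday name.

Saturday

Equivalently 26 December 1609 Gregorian, JDN 2309095.
Since JDN mod 7 = 5 (0 = Monday), the day is Saturday.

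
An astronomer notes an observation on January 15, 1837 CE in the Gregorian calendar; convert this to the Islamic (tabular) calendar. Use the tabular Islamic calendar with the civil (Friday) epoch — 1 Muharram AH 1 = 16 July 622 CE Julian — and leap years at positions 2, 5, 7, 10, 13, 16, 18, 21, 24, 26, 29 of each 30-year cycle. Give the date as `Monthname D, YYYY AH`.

Both dates share Julian Day Number 2392025; in the tabular Islamic calendar that is 7 Shawwal 1252 AH.

Shawwal 7, 1252 AH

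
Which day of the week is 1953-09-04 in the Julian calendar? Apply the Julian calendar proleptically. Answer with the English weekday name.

This is JDN 2434638 (17 September 1953 Gregorian).
JDN 2434638 mod 7 = 3, and JDN 0 was a Monday, so this is a Thursday.

Thursday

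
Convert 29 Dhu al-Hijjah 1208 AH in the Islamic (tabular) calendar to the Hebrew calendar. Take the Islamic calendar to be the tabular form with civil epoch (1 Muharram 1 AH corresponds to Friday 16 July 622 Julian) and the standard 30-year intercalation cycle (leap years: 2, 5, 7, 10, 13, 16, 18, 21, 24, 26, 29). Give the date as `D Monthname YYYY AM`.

The source date corresponds to 28 July 1794 in the Gregorian calendar (JDN 2376514).
That day falls on 1 Av 5554 AM in the Hebrew calendar.

1 Av 5554 AM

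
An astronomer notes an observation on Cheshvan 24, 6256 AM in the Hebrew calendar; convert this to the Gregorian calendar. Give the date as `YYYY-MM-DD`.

Julian Day Number of the source date = 2632656.
Converting JDN 2632656 to the Gregorian calendar gives 12 November 2495 CE.

2495-11-12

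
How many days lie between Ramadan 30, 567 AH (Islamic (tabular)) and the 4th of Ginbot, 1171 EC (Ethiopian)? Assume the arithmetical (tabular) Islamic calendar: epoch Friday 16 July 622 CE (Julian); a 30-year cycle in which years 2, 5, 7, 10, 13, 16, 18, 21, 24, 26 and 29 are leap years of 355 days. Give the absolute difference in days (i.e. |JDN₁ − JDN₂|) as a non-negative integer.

2529

JDN of the first date = 2149277.
JDN of the second date = 2151806.
|2151806 − 2149277| = 2529.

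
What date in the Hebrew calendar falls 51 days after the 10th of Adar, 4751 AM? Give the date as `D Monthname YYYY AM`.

2 Iyar 4751 AM

Counting 51 days forward from JDN 2083078 reaches JDN 2083129, which is 2 Iyar 4751 AM.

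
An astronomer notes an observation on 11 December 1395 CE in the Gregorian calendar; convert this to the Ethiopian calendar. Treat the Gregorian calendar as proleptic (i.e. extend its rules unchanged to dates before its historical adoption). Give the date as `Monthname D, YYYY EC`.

Tahsas 6, 1388 EC

Both dates share Julian Day Number 2230918; in the Ethiopian calendar that is 6 Tahsas 1388 EC.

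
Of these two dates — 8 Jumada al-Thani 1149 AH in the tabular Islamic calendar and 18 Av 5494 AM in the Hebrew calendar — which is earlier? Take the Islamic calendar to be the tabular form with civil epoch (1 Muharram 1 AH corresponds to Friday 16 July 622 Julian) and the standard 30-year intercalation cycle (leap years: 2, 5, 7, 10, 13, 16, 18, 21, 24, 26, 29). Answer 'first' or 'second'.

The two dates have Julian Day Numbers 2355408 and 2354619 respectively.
Since 2354619 < 2355408, the second date comes first.

second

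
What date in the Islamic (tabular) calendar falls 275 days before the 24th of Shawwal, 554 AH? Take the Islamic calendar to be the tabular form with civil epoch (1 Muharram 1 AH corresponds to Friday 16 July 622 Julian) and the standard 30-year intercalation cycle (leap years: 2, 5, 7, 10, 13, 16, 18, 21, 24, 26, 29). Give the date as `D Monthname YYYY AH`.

Counting 275 days back from JDN 2144694 reaches JDN 2144419, which is 15 Muharram 554 AH.

15 Muharram 554 AH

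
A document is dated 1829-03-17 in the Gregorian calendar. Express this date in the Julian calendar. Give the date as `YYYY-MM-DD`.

For dates in this range the Gregorian date is 12 days ahead of the Julian.
17 March 1829 Gregorian − 12 days → 5 March 1829 Julian.

1829-03-05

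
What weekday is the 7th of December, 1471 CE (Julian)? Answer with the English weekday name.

This is JDN 2258681 (16 December 1471 Gregorian).
JDN 2258681 mod 7 = 5, and JDN 0 was a Monday, so this is a Saturday.

Saturday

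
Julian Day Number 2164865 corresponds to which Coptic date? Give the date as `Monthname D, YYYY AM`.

Meshir 4, 931 AM

The proleptic Gregorian equivalent of JDN 2164865 is 5 February 1215.
In the Coptic calendar that day is Meshir 4, 931 AM.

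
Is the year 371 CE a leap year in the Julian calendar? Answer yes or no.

no

371 mod 4 = 3, so it is a common year in the Julian calendar.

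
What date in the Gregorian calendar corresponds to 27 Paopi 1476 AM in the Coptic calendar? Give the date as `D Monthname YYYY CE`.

5 November 1759 CE

Both dates share Julian Day Number 2363830; in the Gregorian calendar that is 5 November 1759 CE.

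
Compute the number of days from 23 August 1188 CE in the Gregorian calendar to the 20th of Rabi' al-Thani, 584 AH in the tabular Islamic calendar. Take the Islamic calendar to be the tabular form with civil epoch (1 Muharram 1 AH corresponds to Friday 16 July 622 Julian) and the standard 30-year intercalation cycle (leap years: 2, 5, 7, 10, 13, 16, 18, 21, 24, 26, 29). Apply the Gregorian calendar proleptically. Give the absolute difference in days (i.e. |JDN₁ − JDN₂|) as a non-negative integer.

First date → JDN 2155203; second date → JDN 2155144.
The interval is |2155203 − 2155144| = 59 days.

59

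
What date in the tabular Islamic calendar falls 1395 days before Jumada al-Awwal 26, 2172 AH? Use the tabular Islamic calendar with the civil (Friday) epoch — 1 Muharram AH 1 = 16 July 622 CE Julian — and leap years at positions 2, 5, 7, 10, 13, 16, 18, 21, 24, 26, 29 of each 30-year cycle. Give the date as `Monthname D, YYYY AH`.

Counting 1395 days back from JDN 2717913 reaches JDN 2716518, which is Jumada al-Thani 18, 2168 AH.

Jumada al-Thani 18, 2168 AH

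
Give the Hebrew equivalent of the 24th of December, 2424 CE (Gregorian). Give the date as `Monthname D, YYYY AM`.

Both dates share Julian Day Number 2606766; in the Hebrew calendar that is 3 Tevet 6185 AM.

Tevet 3, 6185 AM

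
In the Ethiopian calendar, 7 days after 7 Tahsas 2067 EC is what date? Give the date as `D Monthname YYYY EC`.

The starting date is JDN 2478923; 2478923 + 7 = 2478930.
JDN 2478930 corresponds to 14 Tahsas 2067 EC.

14 Tahsas 2067 EC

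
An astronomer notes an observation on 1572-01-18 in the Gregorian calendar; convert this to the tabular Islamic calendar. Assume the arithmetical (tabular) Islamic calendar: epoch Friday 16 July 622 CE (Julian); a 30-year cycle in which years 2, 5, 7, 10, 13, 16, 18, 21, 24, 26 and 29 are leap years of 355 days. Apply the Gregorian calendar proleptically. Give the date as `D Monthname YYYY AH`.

21 Sha'ban 979 AH

Julian Day Number of the source date = 2295238.
Converting JDN 2295238 to the tabular Islamic calendar gives 21 Sha'ban 979 AH.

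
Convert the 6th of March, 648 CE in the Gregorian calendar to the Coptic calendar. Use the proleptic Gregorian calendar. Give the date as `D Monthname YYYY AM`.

Both dates share Julian Day Number 1957802; in the Coptic calendar that is 7 Paremhat 364 AM.

7 Paremhat 364 AM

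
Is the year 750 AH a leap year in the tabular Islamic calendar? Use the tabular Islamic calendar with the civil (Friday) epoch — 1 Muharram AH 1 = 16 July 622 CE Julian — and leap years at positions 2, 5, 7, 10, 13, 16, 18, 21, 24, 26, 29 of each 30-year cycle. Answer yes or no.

no

Year 750 AH is year 30 of its 30-year cycle; leap positions are 2, 5, 7, 10, 13, 16, 18, 21, 24, 26, 29, so it is a common year (354 days).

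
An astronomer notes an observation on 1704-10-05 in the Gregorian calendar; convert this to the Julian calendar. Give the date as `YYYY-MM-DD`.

For dates in this range the Gregorian date is 11 days ahead of the Julian.
5 October 1704 Gregorian − 11 days → 24 September 1704 Julian.

1704-09-24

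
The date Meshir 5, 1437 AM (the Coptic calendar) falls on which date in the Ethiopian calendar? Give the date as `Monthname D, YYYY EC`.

Yekatit 5, 1713 EC

Julian Day Number of the source date = 2349683.
Converting JDN 2349683 to the Ethiopian calendar gives 5 Yekatit 1713 EC.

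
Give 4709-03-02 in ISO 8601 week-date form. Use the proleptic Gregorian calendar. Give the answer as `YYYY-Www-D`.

The weekday is Tuesday (ISO weekday 2).
That Tuesday belongs to ISO week 9 of ISO year 4709.

4709-W09-2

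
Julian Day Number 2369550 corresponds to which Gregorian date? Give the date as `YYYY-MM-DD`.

Counting from JDN 2299161 = 15 Oct 1582 gives an offset of 70389 days.

1775-07-04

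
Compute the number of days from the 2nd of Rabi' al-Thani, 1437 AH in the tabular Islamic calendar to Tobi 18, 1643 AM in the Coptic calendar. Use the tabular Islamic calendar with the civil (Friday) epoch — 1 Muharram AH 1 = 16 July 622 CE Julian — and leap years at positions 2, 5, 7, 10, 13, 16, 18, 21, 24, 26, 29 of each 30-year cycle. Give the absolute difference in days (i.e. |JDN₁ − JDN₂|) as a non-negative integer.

First date → JDN 2457401; second date → JDN 2424907.
The interval is |2457401 − 2424907| = 32494 days.

32494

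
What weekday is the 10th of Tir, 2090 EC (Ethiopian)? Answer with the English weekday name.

Saturday

This is JDN 2487357 (18 January 2098 Gregorian).
Since JDN mod 7 = 5 (0 = Monday), the day is Saturday.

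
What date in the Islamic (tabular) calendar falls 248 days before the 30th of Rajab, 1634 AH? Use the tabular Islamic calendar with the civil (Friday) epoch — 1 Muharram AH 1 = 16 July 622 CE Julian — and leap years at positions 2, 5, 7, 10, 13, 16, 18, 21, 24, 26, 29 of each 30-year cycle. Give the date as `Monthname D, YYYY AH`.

The starting date is JDN 2527327; 2527327 − 248 = 2527079.
JDN 2527079 corresponds to Dhu al-Qa'dah 19, 1633 AH.

Dhu al-Qa'dah 19, 1633 AH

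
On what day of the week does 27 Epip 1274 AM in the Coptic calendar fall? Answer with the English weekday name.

Thursday

Equivalently 31 July 1558 Gregorian, JDN 2290319.
JDN 2290319 mod 7 = 3, and JDN 0 was a Monday, so this is a Thursday.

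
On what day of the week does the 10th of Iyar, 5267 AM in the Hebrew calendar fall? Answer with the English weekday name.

Thursday

In the proleptic Gregorian calendar this is 2 May 1507 (JDN 2271601).
2271601 ≡ 3 (mod 7); counting from Monday = 0 gives Thursday.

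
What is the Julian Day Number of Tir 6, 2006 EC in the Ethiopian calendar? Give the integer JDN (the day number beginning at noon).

In the Gregorian calendar the same day is 14 January 2014.
JDN 2451545 is 1 January 2000 CE (Gregorian); the target day is +5127 days from there, so JDN = 2456672.

2456672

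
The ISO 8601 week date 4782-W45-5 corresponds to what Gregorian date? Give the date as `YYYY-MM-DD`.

4782-11-12

ISO week 1 of 4782 is the week containing the first Thursday of 4782.
Week 45, day 5 (Friday) lands on 4782-11-12.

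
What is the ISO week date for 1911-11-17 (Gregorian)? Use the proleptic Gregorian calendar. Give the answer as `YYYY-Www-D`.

The weekday is Friday (ISO weekday 5).
That Friday belongs to ISO week 46 of ISO year 1911.

1911-W46-5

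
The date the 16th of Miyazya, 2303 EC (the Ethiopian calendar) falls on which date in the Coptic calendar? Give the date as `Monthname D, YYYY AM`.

Parmouti 16, 2027 AM

Julian Day Number of the source date = 2565251.
Converting JDN 2565251 to the Coptic calendar gives 16 Parmouti 2027 AM.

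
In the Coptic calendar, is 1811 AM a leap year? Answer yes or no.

1811 mod 4 = 3; in the Coptic calendar a year is leap when year mod 4 = 3, so it is a leap year.

yes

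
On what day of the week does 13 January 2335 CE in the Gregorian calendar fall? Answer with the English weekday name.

Since JDN mod 7 = 6 (0 = Monday), the day is Sunday.

Sunday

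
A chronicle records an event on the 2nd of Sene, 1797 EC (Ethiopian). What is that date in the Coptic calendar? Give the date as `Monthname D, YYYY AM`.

The source date corresponds to 8 June 1805 in the Gregorian calendar (JDN 2380481).
That day falls on 2 Paoni 1521 AM in the Coptic calendar.

Paoni 2, 1521 AM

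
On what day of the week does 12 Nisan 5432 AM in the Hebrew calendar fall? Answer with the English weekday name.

Equivalently 9 April 1672 Gregorian, JDN 2331845.
Since JDN mod 7 = 5 (0 = Monday), the day is Saturday.

Saturday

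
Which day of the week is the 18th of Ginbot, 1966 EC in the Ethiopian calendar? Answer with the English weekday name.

Sunday

In the Gregorian calendar this is 26 May 1974 (JDN 2442194).
Since JDN mod 7 = 6 (0 = Monday), the day is Sunday.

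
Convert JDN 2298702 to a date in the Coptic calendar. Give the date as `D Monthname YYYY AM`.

9 Epip 1297 AM

JDN 2298702 is 13 July 1581 in the proleptic Gregorian calendar.
In the Coptic calendar that day is 9 Epip 1297 AM.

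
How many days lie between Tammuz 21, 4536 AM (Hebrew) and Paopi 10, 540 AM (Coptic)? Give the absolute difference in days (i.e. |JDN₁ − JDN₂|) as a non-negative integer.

17253

JDN of the first date = 2004686.
JDN of the second date = 2021939.
|2021939 − 2004686| = 17253.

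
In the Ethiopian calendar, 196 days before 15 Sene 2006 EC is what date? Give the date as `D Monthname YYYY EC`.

Counting 196 days back from JDN 2456831 reaches JDN 2456635, which is 29 Hidar 2006 EC.

29 Hidar 2006 EC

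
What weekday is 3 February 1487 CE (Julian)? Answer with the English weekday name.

In the proleptic Gregorian calendar this is 12 February 1487 (JDN 2264218).
2264218 ≡ 5 (mod 7); counting from Monday = 0 gives Saturday.

Saturday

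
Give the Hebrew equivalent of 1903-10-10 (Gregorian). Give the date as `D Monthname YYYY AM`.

19 Tishrei 5664 AM

Both dates share Julian Day Number 2416398; in the Hebrew calendar that is 19 Tishrei 5664 AM.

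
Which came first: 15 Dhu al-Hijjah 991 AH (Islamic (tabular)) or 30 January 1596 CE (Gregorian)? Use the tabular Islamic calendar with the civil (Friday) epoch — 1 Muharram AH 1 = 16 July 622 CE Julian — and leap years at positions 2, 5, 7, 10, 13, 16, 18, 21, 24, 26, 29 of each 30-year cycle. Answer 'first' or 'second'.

First date → JDN 2299602; second date → JDN 2304016.
JDN 2299602 < JDN 2304016, so the first date is earlier.

first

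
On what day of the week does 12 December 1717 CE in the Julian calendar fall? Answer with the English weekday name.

In the Gregorian calendar this is 23 December 1717 (JDN 2348538).
Since JDN mod 7 = 3 (0 = Monday), the day is Thursday.

Thursday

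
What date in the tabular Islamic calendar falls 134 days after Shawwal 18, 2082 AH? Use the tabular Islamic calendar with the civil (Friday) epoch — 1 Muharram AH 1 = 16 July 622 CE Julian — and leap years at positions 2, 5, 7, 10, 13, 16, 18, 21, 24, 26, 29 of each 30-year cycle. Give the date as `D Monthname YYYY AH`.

The starting date is JDN 2686160; 2686160 + 134 = 2686294.
JDN 2686294 corresponds to 5 Rabi' al-Awwal 2083 AH.

5 Rabi' al-Awwal 2083 AH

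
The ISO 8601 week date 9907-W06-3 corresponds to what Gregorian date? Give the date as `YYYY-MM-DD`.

ISO week 1 of 9907 is the week containing the first Thursday of 9907.
Week 6, day 3 (Wednesday) lands on 9907-02-06.

9907-02-06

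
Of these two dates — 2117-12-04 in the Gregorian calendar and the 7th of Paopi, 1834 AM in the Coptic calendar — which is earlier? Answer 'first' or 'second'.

second

First date → JDN 2494616; second date → JDN 2494569.
JDN 2494569 < JDN 2494616, so the second date is earlier.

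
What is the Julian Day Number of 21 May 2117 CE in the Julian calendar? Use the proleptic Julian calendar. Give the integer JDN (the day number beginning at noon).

2494433

In the Gregorian calendar the same day is 4 June 2117.
JDN 2299161 is 15 October 1582 CE (Gregorian); the target day is +195272 days from there, so JDN = 2494433.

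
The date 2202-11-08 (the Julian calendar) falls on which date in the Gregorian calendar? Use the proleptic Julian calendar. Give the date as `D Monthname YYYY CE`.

The Julian–Gregorian offset here is 15 days (Julian trailing).
8 November 2202 Julian + 15 days → 23 November 2202 Gregorian.

23 November 2202 CE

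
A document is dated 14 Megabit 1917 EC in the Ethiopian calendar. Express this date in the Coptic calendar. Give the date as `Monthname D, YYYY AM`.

The source date corresponds to 23 March 1925 in the Gregorian calendar (JDN 2424233).
That day falls on 14 Paremhat 1641 AM in the Coptic calendar.

Paremhat 14, 1641 AM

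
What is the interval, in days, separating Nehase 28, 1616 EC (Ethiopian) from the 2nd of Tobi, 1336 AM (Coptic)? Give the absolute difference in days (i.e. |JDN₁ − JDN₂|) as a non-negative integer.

1697

First date → JDN 2314457; second date → JDN 2312760.
The interval is |2314457 − 2312760| = 1697 days.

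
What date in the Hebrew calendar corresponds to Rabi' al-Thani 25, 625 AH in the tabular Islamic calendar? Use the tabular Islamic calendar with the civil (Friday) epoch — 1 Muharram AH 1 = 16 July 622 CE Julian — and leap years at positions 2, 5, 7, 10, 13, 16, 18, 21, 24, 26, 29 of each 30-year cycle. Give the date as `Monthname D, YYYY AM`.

Julian Day Number of the source date = 2169678.
Converting JDN 2169678 to the Hebrew calendar gives 26 Nisan 4988 AM.

Nisan 26, 4988 AM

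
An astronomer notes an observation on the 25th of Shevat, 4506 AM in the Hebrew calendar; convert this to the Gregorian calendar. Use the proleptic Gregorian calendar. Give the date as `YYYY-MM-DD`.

0746-01-25

Both dates share Julian Day Number 1993555; in the Gregorian calendar that is 25 January 746 CE.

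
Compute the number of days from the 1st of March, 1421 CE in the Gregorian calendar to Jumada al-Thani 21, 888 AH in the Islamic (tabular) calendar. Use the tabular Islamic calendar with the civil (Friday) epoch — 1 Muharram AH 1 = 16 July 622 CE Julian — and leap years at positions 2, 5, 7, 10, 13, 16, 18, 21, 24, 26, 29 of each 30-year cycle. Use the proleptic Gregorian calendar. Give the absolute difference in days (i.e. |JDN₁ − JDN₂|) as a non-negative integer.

First date → JDN 2240129; second date → JDN 2262931.
The interval is |2240129 − 2262931| = 22802 days.

22802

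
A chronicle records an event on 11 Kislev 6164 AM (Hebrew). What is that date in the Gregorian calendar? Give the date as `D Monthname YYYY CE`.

26 November 2403 CE

Both dates share Julian Day Number 2599067; in the Gregorian calendar that is 26 November 2403 CE.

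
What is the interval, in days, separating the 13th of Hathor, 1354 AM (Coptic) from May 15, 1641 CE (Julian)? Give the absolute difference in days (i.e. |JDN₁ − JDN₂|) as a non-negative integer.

First date → JDN 2319285; second date → JDN 2320568.
The interval is |2319285 − 2320568| = 1283 days.

1283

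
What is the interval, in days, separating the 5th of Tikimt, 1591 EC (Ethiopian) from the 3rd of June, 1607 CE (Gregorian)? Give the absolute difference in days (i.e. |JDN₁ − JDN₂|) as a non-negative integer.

JDN of the first date = 2305002.
JDN of the second date = 2308158.
|2308158 − 2305002| = 3156.

3156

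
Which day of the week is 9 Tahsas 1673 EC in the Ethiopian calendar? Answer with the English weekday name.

Sunday

Equivalently 15 December 1680 Gregorian, JDN 2335017.
Since JDN mod 7 = 6 (0 = Monday), the day is Sunday.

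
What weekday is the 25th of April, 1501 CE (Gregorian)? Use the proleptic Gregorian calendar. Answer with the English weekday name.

Thursday

2269403 ≡ 3 (mod 7); counting from Monday = 0 gives Thursday.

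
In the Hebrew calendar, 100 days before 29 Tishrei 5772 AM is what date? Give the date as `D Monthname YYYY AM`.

17 Tammuz 5771 AM

The starting date is JDN 2455862; 2455862 − 100 = 2455762.
JDN 2455762 corresponds to 17 Tammuz 5771 AM.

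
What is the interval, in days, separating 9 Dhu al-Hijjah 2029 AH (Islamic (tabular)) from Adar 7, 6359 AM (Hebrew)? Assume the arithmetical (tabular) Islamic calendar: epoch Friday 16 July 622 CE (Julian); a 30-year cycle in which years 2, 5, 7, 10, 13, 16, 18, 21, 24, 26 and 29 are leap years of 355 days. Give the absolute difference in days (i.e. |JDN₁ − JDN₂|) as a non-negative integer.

JDN of the first date = 2667429.
JDN of the second date = 2670380.
|2670380 − 2667429| = 2951.

2951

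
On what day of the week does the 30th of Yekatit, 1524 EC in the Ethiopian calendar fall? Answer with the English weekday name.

In the proleptic Gregorian calendar this is 6 March 1532 (JDN 2280676).
2280676 ≡ 6 (mod 7); counting from Monday = 0 gives Sunday.

Sunday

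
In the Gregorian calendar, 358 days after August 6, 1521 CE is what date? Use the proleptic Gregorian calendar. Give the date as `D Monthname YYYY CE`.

JDN of August 6, 1521 CE = 2276811.
2276811 + 358 = 2277169.
JDN 2277169 in the Gregorian calendar is 30 July 1522 CE.

30 July 1522 CE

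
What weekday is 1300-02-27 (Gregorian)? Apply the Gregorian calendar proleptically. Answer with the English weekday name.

JDN 2195933 mod 7 = 5, and JDN 0 was a Monday, so this is a Saturday.

Saturday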